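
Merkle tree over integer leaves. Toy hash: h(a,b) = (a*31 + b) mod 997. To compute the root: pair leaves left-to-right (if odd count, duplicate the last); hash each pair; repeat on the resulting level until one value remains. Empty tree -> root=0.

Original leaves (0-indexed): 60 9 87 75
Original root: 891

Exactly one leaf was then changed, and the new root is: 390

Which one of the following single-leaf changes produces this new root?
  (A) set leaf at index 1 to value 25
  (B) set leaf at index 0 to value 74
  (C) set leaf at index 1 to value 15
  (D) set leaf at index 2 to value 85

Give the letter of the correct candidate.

Original leaves: [60, 9, 87, 75]
Target new root: 390
Try each candidate change and compute the resulting root:
Candidate A: set leaf[1] = 25 -> leaves = [60, 25, 87, 75]
  L0: [60, 25, 87, 75]
  L1: h(60,25)=(60*31+25)%997=888 h(87,75)=(87*31+75)%997=778 -> [888, 778]
  L2: h(888,778)=(888*31+778)%997=390 -> [390]
  root = 390 == target 390  ** MATCH **
Candidate B: set leaf[0] = 74 -> leaves = [74, 9, 87, 75]
  L0: [74, 9, 87, 75]
  L1: h(74,9)=(74*31+9)%997=309 h(87,75)=(87*31+75)%997=778 -> [309, 778]
  L2: h(309,778)=(309*31+778)%997=387 -> [387]
  root = 387 != target 390
Candidate C: set leaf[1] = 15 -> leaves = [60, 15, 87, 75]
  L0: [60, 15, 87, 75]
  L1: h(60,15)=(60*31+15)%997=878 h(87,75)=(87*31+75)%997=778 -> [878, 778]
  L2: h(878,778)=(878*31+778)%997=80 -> [80]
  root = 80 != target 390
Candidate D: set leaf[2] = 85 -> leaves = [60, 9, 85, 75]
  L0: [60, 9, 85, 75]
  L1: h(60,9)=(60*31+9)%997=872 h(85,75)=(85*31+75)%997=716 -> [872, 716]
  L2: h(872,716)=(872*31+716)%997=829 -> [829]
  root = 829 != target 390
Candidate A produces the target root.

Answer: A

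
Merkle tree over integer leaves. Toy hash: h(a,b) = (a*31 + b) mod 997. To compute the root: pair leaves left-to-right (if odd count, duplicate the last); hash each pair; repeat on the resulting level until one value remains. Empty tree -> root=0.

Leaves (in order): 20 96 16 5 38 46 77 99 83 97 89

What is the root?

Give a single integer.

L0: [20, 96, 16, 5, 38, 46, 77, 99, 83, 97, 89]
L1: h(20,96)=(20*31+96)%997=716 h(16,5)=(16*31+5)%997=501 h(38,46)=(38*31+46)%997=227 h(77,99)=(77*31+99)%997=492 h(83,97)=(83*31+97)%997=676 h(89,89)=(89*31+89)%997=854 -> [716, 501, 227, 492, 676, 854]
L2: h(716,501)=(716*31+501)%997=763 h(227,492)=(227*31+492)%997=550 h(676,854)=(676*31+854)%997=873 -> [763, 550, 873]
L3: h(763,550)=(763*31+550)%997=275 h(873,873)=(873*31+873)%997=20 -> [275, 20]
L4: h(275,20)=(275*31+20)%997=569 -> [569]

Answer: 569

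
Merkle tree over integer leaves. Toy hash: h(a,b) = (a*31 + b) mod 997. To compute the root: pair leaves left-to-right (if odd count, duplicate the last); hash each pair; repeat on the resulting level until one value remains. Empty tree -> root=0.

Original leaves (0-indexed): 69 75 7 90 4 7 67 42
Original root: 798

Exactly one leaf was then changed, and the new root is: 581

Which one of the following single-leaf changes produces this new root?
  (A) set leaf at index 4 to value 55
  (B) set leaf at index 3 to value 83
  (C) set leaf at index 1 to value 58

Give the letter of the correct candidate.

Answer: B

Derivation:
Original leaves: [69, 75, 7, 90, 4, 7, 67, 42]
Target new root: 581
Try each candidate change and compute the resulting root:
Candidate A: set leaf[4] = 55 -> leaves = [69, 75, 7, 90, 55, 7, 67, 42]
  L0: [69, 75, 7, 90, 55, 7, 67, 42]
  L1: h(69,75)=(69*31+75)%997=220 h(7,90)=(7*31+90)%997=307 h(55,7)=(55*31+7)%997=715 h(67,42)=(67*31+42)%997=125 -> [220, 307, 715, 125]
  L2: h(220,307)=(220*31+307)%997=148 h(715,125)=(715*31+125)%997=356 -> [148, 356]
  L3: h(148,356)=(148*31+356)%997=956 -> [956]
  root = 956 != target 581
Candidate B: set leaf[3] = 83 -> leaves = [69, 75, 7, 83, 4, 7, 67, 42]
  L0: [69, 75, 7, 83, 4, 7, 67, 42]
  L1: h(69,75)=(69*31+75)%997=220 h(7,83)=(7*31+83)%997=300 h(4,7)=(4*31+7)%997=131 h(67,42)=(67*31+42)%997=125 -> [220, 300, 131, 125]
  L2: h(220,300)=(220*31+300)%997=141 h(131,125)=(131*31+125)%997=198 -> [141, 198]
  L3: h(141,198)=(141*31+198)%997=581 -> [581]
  root = 581 == target 581  ** MATCH **
Candidate C: set leaf[1] = 58 -> leaves = [69, 58, 7, 90, 4, 7, 67, 42]
  L0: [69, 58, 7, 90, 4, 7, 67, 42]
  L1: h(69,58)=(69*31+58)%997=203 h(7,90)=(7*31+90)%997=307 h(4,7)=(4*31+7)%997=131 h(67,42)=(67*31+42)%997=125 -> [203, 307, 131, 125]
  L2: h(203,307)=(203*31+307)%997=618 h(131,125)=(131*31+125)%997=198 -> [618, 198]
  L3: h(618,198)=(618*31+198)%997=413 -> [413]
  root = 413 != target 581
Candidate B produces the target root.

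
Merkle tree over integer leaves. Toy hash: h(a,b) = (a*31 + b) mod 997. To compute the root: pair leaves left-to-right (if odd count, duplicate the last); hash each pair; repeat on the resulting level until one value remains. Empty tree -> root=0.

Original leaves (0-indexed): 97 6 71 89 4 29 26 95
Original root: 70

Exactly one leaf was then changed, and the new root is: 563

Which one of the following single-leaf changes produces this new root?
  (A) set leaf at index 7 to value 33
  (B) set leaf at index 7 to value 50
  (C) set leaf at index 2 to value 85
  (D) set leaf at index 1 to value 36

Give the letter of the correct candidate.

Original leaves: [97, 6, 71, 89, 4, 29, 26, 95]
Target new root: 563
Try each candidate change and compute the resulting root:
Candidate A: set leaf[7] = 33 -> leaves = [97, 6, 71, 89, 4, 29, 26, 33]
  L0: [97, 6, 71, 89, 4, 29, 26, 33]
  L1: h(97,6)=(97*31+6)%997=22 h(71,89)=(71*31+89)%997=296 h(4,29)=(4*31+29)%997=153 h(26,33)=(26*31+33)%997=839 -> [22, 296, 153, 839]
  L2: h(22,296)=(22*31+296)%997=978 h(153,839)=(153*31+839)%997=597 -> [978, 597]
  L3: h(978,597)=(978*31+597)%997=8 -> [8]
  root = 8 != target 563
Candidate B: set leaf[7] = 50 -> leaves = [97, 6, 71, 89, 4, 29, 26, 50]
  L0: [97, 6, 71, 89, 4, 29, 26, 50]
  L1: h(97,6)=(97*31+6)%997=22 h(71,89)=(71*31+89)%997=296 h(4,29)=(4*31+29)%997=153 h(26,50)=(26*31+50)%997=856 -> [22, 296, 153, 856]
  L2: h(22,296)=(22*31+296)%997=978 h(153,856)=(153*31+856)%997=614 -> [978, 614]
  L3: h(978,614)=(978*31+614)%997=25 -> [25]
  root = 25 != target 563
Candidate C: set leaf[2] = 85 -> leaves = [97, 6, 85, 89, 4, 29, 26, 95]
  L0: [97, 6, 85, 89, 4, 29, 26, 95]
  L1: h(97,6)=(97*31+6)%997=22 h(85,89)=(85*31+89)%997=730 h(4,29)=(4*31+29)%997=153 h(26,95)=(26*31+95)%997=901 -> [22, 730, 153, 901]
  L2: h(22,730)=(22*31+730)%997=415 h(153,901)=(153*31+901)%997=659 -> [415, 659]
  L3: h(415,659)=(415*31+659)%997=563 -> [563]
  root = 563 == target 563  ** MATCH **
Candidate D: set leaf[1] = 36 -> leaves = [97, 36, 71, 89, 4, 29, 26, 95]
  L0: [97, 36, 71, 89, 4, 29, 26, 95]
  L1: h(97,36)=(97*31+36)%997=52 h(71,89)=(71*31+89)%997=296 h(4,29)=(4*31+29)%997=153 h(26,95)=(26*31+95)%997=901 -> [52, 296, 153, 901]
  L2: h(52,296)=(52*31+296)%997=911 h(153,901)=(153*31+901)%997=659 -> [911, 659]
  L3: h(911,659)=(911*31+659)%997=984 -> [984]
  root = 984 != target 563
Candidate C produces the target root.

Answer: C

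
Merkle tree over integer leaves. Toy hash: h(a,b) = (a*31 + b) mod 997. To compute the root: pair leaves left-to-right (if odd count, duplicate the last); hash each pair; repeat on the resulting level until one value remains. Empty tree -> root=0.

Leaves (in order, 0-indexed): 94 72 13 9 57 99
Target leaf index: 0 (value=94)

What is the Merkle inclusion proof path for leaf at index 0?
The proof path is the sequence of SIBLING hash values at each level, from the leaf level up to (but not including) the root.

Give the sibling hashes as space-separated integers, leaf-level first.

Answer: 72 412 889

Derivation:
L0 (leaves): [94, 72, 13, 9, 57, 99], target index=0
L1: h(94,72)=(94*31+72)%997=992 [pair 0] h(13,9)=(13*31+9)%997=412 [pair 1] h(57,99)=(57*31+99)%997=869 [pair 2] -> [992, 412, 869]
  Sibling for proof at L0: 72
L2: h(992,412)=(992*31+412)%997=257 [pair 0] h(869,869)=(869*31+869)%997=889 [pair 1] -> [257, 889]
  Sibling for proof at L1: 412
L3: h(257,889)=(257*31+889)%997=880 [pair 0] -> [880]
  Sibling for proof at L2: 889
Root: 880
Proof path (sibling hashes from leaf to root): [72, 412, 889]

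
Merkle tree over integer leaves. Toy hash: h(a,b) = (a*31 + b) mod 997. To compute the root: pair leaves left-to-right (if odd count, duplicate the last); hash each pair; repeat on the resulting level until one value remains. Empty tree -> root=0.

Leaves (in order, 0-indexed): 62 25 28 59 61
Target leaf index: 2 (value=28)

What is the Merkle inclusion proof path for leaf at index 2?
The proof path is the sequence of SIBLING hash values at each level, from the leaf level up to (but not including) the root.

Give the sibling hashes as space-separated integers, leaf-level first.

Answer: 59 950 650

Derivation:
L0 (leaves): [62, 25, 28, 59, 61], target index=2
L1: h(62,25)=(62*31+25)%997=950 [pair 0] h(28,59)=(28*31+59)%997=927 [pair 1] h(61,61)=(61*31+61)%997=955 [pair 2] -> [950, 927, 955]
  Sibling for proof at L0: 59
L2: h(950,927)=(950*31+927)%997=467 [pair 0] h(955,955)=(955*31+955)%997=650 [pair 1] -> [467, 650]
  Sibling for proof at L1: 950
L3: h(467,650)=(467*31+650)%997=172 [pair 0] -> [172]
  Sibling for proof at L2: 650
Root: 172
Proof path (sibling hashes from leaf to root): [59, 950, 650]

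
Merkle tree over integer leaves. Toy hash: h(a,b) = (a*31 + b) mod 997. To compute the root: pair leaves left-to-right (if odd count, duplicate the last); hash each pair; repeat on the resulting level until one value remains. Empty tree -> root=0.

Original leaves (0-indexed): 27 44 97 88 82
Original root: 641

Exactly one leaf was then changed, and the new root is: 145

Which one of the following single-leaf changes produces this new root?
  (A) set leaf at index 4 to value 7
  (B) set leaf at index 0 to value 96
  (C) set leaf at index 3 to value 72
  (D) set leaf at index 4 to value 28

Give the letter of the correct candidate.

Answer: C

Derivation:
Original leaves: [27, 44, 97, 88, 82]
Target new root: 145
Try each candidate change and compute the resulting root:
Candidate A: set leaf[4] = 7 -> leaves = [27, 44, 97, 88, 7]
  L0: [27, 44, 97, 88, 7]
  L1: h(27,44)=(27*31+44)%997=881 h(97,88)=(97*31+88)%997=104 h(7,7)=(7*31+7)%997=224 -> [881, 104, 224]
  L2: h(881,104)=(881*31+104)%997=496 h(224,224)=(224*31+224)%997=189 -> [496, 189]
  L3: h(496,189)=(496*31+189)%997=610 -> [610]
  root = 610 != target 145
Candidate B: set leaf[0] = 96 -> leaves = [96, 44, 97, 88, 82]
  L0: [96, 44, 97, 88, 82]
  L1: h(96,44)=(96*31+44)%997=29 h(97,88)=(97*31+88)%997=104 h(82,82)=(82*31+82)%997=630 -> [29, 104, 630]
  L2: h(29,104)=(29*31+104)%997=6 h(630,630)=(630*31+630)%997=220 -> [6, 220]
  L3: h(6,220)=(6*31+220)%997=406 -> [406]
  root = 406 != target 145
Candidate C: set leaf[3] = 72 -> leaves = [27, 44, 97, 72, 82]
  L0: [27, 44, 97, 72, 82]
  L1: h(27,44)=(27*31+44)%997=881 h(97,72)=(97*31+72)%997=88 h(82,82)=(82*31+82)%997=630 -> [881, 88, 630]
  L2: h(881,88)=(881*31+88)%997=480 h(630,630)=(630*31+630)%997=220 -> [480, 220]
  L3: h(480,220)=(480*31+220)%997=145 -> [145]
  root = 145 == target 145  ** MATCH **
Candidate D: set leaf[4] = 28 -> leaves = [27, 44, 97, 88, 28]
  L0: [27, 44, 97, 88, 28]
  L1: h(27,44)=(27*31+44)%997=881 h(97,88)=(97*31+88)%997=104 h(28,28)=(28*31+28)%997=896 -> [881, 104, 896]
  L2: h(881,104)=(881*31+104)%997=496 h(896,896)=(896*31+896)%997=756 -> [496, 756]
  L3: h(496,756)=(496*31+756)%997=180 -> [180]
  root = 180 != target 145
Candidate C produces the target root.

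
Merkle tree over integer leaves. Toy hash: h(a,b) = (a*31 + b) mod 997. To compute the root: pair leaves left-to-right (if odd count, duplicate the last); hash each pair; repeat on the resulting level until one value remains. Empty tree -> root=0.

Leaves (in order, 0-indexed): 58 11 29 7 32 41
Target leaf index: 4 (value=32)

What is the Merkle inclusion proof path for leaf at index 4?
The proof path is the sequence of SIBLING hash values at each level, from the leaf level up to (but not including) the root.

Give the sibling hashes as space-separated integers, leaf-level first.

L0 (leaves): [58, 11, 29, 7, 32, 41], target index=4
L1: h(58,11)=(58*31+11)%997=812 [pair 0] h(29,7)=(29*31+7)%997=906 [pair 1] h(32,41)=(32*31+41)%997=36 [pair 2] -> [812, 906, 36]
  Sibling for proof at L0: 41
L2: h(812,906)=(812*31+906)%997=156 [pair 0] h(36,36)=(36*31+36)%997=155 [pair 1] -> [156, 155]
  Sibling for proof at L1: 36
L3: h(156,155)=(156*31+155)%997=6 [pair 0] -> [6]
  Sibling for proof at L2: 156
Root: 6
Proof path (sibling hashes from leaf to root): [41, 36, 156]

Answer: 41 36 156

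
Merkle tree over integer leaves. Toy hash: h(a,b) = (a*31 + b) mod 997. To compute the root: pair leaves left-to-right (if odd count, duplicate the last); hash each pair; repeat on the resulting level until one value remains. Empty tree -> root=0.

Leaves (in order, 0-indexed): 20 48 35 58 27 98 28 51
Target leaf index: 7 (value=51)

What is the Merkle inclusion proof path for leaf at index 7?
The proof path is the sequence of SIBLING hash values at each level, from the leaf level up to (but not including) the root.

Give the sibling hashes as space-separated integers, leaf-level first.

L0 (leaves): [20, 48, 35, 58, 27, 98, 28, 51], target index=7
L1: h(20,48)=(20*31+48)%997=668 [pair 0] h(35,58)=(35*31+58)%997=146 [pair 1] h(27,98)=(27*31+98)%997=935 [pair 2] h(28,51)=(28*31+51)%997=919 [pair 3] -> [668, 146, 935, 919]
  Sibling for proof at L0: 28
L2: h(668,146)=(668*31+146)%997=914 [pair 0] h(935,919)=(935*31+919)%997=991 [pair 1] -> [914, 991]
  Sibling for proof at L1: 935
L3: h(914,991)=(914*31+991)%997=412 [pair 0] -> [412]
  Sibling for proof at L2: 914
Root: 412
Proof path (sibling hashes from leaf to root): [28, 935, 914]

Answer: 28 935 914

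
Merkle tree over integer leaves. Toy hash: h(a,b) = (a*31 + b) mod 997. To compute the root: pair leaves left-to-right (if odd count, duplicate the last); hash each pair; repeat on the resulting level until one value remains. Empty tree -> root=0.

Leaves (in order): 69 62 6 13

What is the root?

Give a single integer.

L0: [69, 62, 6, 13]
L1: h(69,62)=(69*31+62)%997=207 h(6,13)=(6*31+13)%997=199 -> [207, 199]
L2: h(207,199)=(207*31+199)%997=634 -> [634]

Answer: 634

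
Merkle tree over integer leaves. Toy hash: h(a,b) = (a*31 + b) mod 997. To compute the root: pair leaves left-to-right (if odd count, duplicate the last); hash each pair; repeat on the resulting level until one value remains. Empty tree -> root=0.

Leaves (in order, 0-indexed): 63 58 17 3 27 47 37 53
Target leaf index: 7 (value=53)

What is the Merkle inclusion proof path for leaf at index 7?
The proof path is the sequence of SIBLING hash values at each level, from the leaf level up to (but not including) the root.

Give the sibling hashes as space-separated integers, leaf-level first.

Answer: 37 884 60

Derivation:
L0 (leaves): [63, 58, 17, 3, 27, 47, 37, 53], target index=7
L1: h(63,58)=(63*31+58)%997=17 [pair 0] h(17,3)=(17*31+3)%997=530 [pair 1] h(27,47)=(27*31+47)%997=884 [pair 2] h(37,53)=(37*31+53)%997=203 [pair 3] -> [17, 530, 884, 203]
  Sibling for proof at L0: 37
L2: h(17,530)=(17*31+530)%997=60 [pair 0] h(884,203)=(884*31+203)%997=688 [pair 1] -> [60, 688]
  Sibling for proof at L1: 884
L3: h(60,688)=(60*31+688)%997=554 [pair 0] -> [554]
  Sibling for proof at L2: 60
Root: 554
Proof path (sibling hashes from leaf to root): [37, 884, 60]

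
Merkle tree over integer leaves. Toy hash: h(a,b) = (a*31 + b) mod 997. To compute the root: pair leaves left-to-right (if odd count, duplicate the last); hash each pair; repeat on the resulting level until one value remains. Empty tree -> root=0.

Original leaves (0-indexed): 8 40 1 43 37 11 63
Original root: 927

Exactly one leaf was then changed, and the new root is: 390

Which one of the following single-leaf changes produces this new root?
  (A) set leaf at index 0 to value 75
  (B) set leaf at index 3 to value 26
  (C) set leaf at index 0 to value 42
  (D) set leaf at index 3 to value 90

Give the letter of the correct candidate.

Answer: D

Derivation:
Original leaves: [8, 40, 1, 43, 37, 11, 63]
Target new root: 390
Try each candidate change and compute the resulting root:
Candidate A: set leaf[0] = 75 -> leaves = [75, 40, 1, 43, 37, 11, 63]
  L0: [75, 40, 1, 43, 37, 11, 63]
  L1: h(75,40)=(75*31+40)%997=371 h(1,43)=(1*31+43)%997=74 h(37,11)=(37*31+11)%997=161 h(63,63)=(63*31+63)%997=22 -> [371, 74, 161, 22]
  L2: h(371,74)=(371*31+74)%997=608 h(161,22)=(161*31+22)%997=28 -> [608, 28]
  L3: h(608,28)=(608*31+28)%997=930 -> [930]
  root = 930 != target 390
Candidate B: set leaf[3] = 26 -> leaves = [8, 40, 1, 26, 37, 11, 63]
  L0: [8, 40, 1, 26, 37, 11, 63]
  L1: h(8,40)=(8*31+40)%997=288 h(1,26)=(1*31+26)%997=57 h(37,11)=(37*31+11)%997=161 h(63,63)=(63*31+63)%997=22 -> [288, 57, 161, 22]
  L2: h(288,57)=(288*31+57)%997=12 h(161,22)=(161*31+22)%997=28 -> [12, 28]
  L3: h(12,28)=(12*31+28)%997=400 -> [400]
  root = 400 != target 390
Candidate C: set leaf[0] = 42 -> leaves = [42, 40, 1, 43, 37, 11, 63]
  L0: [42, 40, 1, 43, 37, 11, 63]
  L1: h(42,40)=(42*31+40)%997=345 h(1,43)=(1*31+43)%997=74 h(37,11)=(37*31+11)%997=161 h(63,63)=(63*31+63)%997=22 -> [345, 74, 161, 22]
  L2: h(345,74)=(345*31+74)%997=799 h(161,22)=(161*31+22)%997=28 -> [799, 28]
  L3: h(799,28)=(799*31+28)%997=869 -> [869]
  root = 869 != target 390
Candidate D: set leaf[3] = 90 -> leaves = [8, 40, 1, 90, 37, 11, 63]
  L0: [8, 40, 1, 90, 37, 11, 63]
  L1: h(8,40)=(8*31+40)%997=288 h(1,90)=(1*31+90)%997=121 h(37,11)=(37*31+11)%997=161 h(63,63)=(63*31+63)%997=22 -> [288, 121, 161, 22]
  L2: h(288,121)=(288*31+121)%997=76 h(161,22)=(161*31+22)%997=28 -> [76, 28]
  L3: h(76,28)=(76*31+28)%997=390 -> [390]
  root = 390 == target 390  ** MATCH **
Candidate D produces the target root.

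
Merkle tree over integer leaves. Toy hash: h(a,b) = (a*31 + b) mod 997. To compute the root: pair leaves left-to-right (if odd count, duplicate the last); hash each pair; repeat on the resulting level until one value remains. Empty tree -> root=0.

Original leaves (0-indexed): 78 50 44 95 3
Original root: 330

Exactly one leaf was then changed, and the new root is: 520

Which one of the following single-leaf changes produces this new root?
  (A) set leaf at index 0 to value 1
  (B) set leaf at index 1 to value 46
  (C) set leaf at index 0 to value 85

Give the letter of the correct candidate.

Answer: A

Derivation:
Original leaves: [78, 50, 44, 95, 3]
Target new root: 520
Try each candidate change and compute the resulting root:
Candidate A: set leaf[0] = 1 -> leaves = [1, 50, 44, 95, 3]
  L0: [1, 50, 44, 95, 3]
  L1: h(1,50)=(1*31+50)%997=81 h(44,95)=(44*31+95)%997=462 h(3,3)=(3*31+3)%997=96 -> [81, 462, 96]
  L2: h(81,462)=(81*31+462)%997=979 h(96,96)=(96*31+96)%997=81 -> [979, 81]
  L3: h(979,81)=(979*31+81)%997=520 -> [520]
  root = 520 == target 520  ** MATCH **
Candidate B: set leaf[1] = 46 -> leaves = [78, 46, 44, 95, 3]
  L0: [78, 46, 44, 95, 3]
  L1: h(78,46)=(78*31+46)%997=470 h(44,95)=(44*31+95)%997=462 h(3,3)=(3*31+3)%997=96 -> [470, 462, 96]
  L2: h(470,462)=(470*31+462)%997=77 h(96,96)=(96*31+96)%997=81 -> [77, 81]
  L3: h(77,81)=(77*31+81)%997=474 -> [474]
  root = 474 != target 520
Candidate C: set leaf[0] = 85 -> leaves = [85, 50, 44, 95, 3]
  L0: [85, 50, 44, 95, 3]
  L1: h(85,50)=(85*31+50)%997=691 h(44,95)=(44*31+95)%997=462 h(3,3)=(3*31+3)%997=96 -> [691, 462, 96]
  L2: h(691,462)=(691*31+462)%997=946 h(96,96)=(96*31+96)%997=81 -> [946, 81]
  L3: h(946,81)=(946*31+81)%997=494 -> [494]
  root = 494 != target 520
Candidate A produces the target root.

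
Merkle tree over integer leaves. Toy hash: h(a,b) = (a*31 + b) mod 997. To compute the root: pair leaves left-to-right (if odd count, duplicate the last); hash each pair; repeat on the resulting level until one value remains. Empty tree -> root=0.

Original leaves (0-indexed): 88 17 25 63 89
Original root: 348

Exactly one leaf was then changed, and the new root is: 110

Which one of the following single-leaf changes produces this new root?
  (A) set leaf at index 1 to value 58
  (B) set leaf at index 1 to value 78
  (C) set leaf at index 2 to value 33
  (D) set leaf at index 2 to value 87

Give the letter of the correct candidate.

Answer: D

Derivation:
Original leaves: [88, 17, 25, 63, 89]
Target new root: 110
Try each candidate change and compute the resulting root:
Candidate A: set leaf[1] = 58 -> leaves = [88, 58, 25, 63, 89]
  L0: [88, 58, 25, 63, 89]
  L1: h(88,58)=(88*31+58)%997=792 h(25,63)=(25*31+63)%997=838 h(89,89)=(89*31+89)%997=854 -> [792, 838, 854]
  L2: h(792,838)=(792*31+838)%997=465 h(854,854)=(854*31+854)%997=409 -> [465, 409]
  L3: h(465,409)=(465*31+409)%997=866 -> [866]
  root = 866 != target 110
Candidate B: set leaf[1] = 78 -> leaves = [88, 78, 25, 63, 89]
  L0: [88, 78, 25, 63, 89]
  L1: h(88,78)=(88*31+78)%997=812 h(25,63)=(25*31+63)%997=838 h(89,89)=(89*31+89)%997=854 -> [812, 838, 854]
  L2: h(812,838)=(812*31+838)%997=88 h(854,854)=(854*31+854)%997=409 -> [88, 409]
  L3: h(88,409)=(88*31+409)%997=146 -> [146]
  root = 146 != target 110
Candidate C: set leaf[2] = 33 -> leaves = [88, 17, 33, 63, 89]
  L0: [88, 17, 33, 63, 89]
  L1: h(88,17)=(88*31+17)%997=751 h(33,63)=(33*31+63)%997=89 h(89,89)=(89*31+89)%997=854 -> [751, 89, 854]
  L2: h(751,89)=(751*31+89)%997=439 h(854,854)=(854*31+854)%997=409 -> [439, 409]
  L3: h(439,409)=(439*31+409)%997=60 -> [60]
  root = 60 != target 110
Candidate D: set leaf[2] = 87 -> leaves = [88, 17, 87, 63, 89]
  L0: [88, 17, 87, 63, 89]
  L1: h(88,17)=(88*31+17)%997=751 h(87,63)=(87*31+63)%997=766 h(89,89)=(89*31+89)%997=854 -> [751, 766, 854]
  L2: h(751,766)=(751*31+766)%997=119 h(854,854)=(854*31+854)%997=409 -> [119, 409]
  L3: h(119,409)=(119*31+409)%997=110 -> [110]
  root = 110 == target 110  ** MATCH **
Candidate D produces the target root.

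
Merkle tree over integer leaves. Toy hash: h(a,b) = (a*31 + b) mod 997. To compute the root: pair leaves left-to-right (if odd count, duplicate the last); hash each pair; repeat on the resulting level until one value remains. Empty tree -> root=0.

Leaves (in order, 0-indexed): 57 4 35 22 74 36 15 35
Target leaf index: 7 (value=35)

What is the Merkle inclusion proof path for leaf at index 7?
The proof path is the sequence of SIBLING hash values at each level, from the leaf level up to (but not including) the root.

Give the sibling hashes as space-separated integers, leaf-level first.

Answer: 15 336 176

Derivation:
L0 (leaves): [57, 4, 35, 22, 74, 36, 15, 35], target index=7
L1: h(57,4)=(57*31+4)%997=774 [pair 0] h(35,22)=(35*31+22)%997=110 [pair 1] h(74,36)=(74*31+36)%997=336 [pair 2] h(15,35)=(15*31+35)%997=500 [pair 3] -> [774, 110, 336, 500]
  Sibling for proof at L0: 15
L2: h(774,110)=(774*31+110)%997=176 [pair 0] h(336,500)=(336*31+500)%997=946 [pair 1] -> [176, 946]
  Sibling for proof at L1: 336
L3: h(176,946)=(176*31+946)%997=420 [pair 0] -> [420]
  Sibling for proof at L2: 176
Root: 420
Proof path (sibling hashes from leaf to root): [15, 336, 176]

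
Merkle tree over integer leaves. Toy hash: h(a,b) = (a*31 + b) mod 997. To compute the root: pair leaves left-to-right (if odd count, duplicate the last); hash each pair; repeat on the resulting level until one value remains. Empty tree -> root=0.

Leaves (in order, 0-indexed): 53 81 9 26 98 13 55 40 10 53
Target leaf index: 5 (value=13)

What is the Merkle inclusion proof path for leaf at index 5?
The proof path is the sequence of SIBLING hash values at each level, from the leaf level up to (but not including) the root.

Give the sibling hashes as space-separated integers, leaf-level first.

Answer: 98 748 908 828

Derivation:
L0 (leaves): [53, 81, 9, 26, 98, 13, 55, 40, 10, 53], target index=5
L1: h(53,81)=(53*31+81)%997=727 [pair 0] h(9,26)=(9*31+26)%997=305 [pair 1] h(98,13)=(98*31+13)%997=60 [pair 2] h(55,40)=(55*31+40)%997=748 [pair 3] h(10,53)=(10*31+53)%997=363 [pair 4] -> [727, 305, 60, 748, 363]
  Sibling for proof at L0: 98
L2: h(727,305)=(727*31+305)%997=908 [pair 0] h(60,748)=(60*31+748)%997=614 [pair 1] h(363,363)=(363*31+363)%997=649 [pair 2] -> [908, 614, 649]
  Sibling for proof at L1: 748
L3: h(908,614)=(908*31+614)%997=846 [pair 0] h(649,649)=(649*31+649)%997=828 [pair 1] -> [846, 828]
  Sibling for proof at L2: 908
L4: h(846,828)=(846*31+828)%997=135 [pair 0] -> [135]
  Sibling for proof at L3: 828
Root: 135
Proof path (sibling hashes from leaf to root): [98, 748, 908, 828]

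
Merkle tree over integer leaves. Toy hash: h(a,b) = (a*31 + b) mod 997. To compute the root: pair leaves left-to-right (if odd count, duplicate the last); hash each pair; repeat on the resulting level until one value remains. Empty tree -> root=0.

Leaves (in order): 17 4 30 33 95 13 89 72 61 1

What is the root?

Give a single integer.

Answer: 302

Derivation:
L0: [17, 4, 30, 33, 95, 13, 89, 72, 61, 1]
L1: h(17,4)=(17*31+4)%997=531 h(30,33)=(30*31+33)%997=963 h(95,13)=(95*31+13)%997=964 h(89,72)=(89*31+72)%997=837 h(61,1)=(61*31+1)%997=895 -> [531, 963, 964, 837, 895]
L2: h(531,963)=(531*31+963)%997=475 h(964,837)=(964*31+837)%997=811 h(895,895)=(895*31+895)%997=724 -> [475, 811, 724]
L3: h(475,811)=(475*31+811)%997=581 h(724,724)=(724*31+724)%997=237 -> [581, 237]
L4: h(581,237)=(581*31+237)%997=302 -> [302]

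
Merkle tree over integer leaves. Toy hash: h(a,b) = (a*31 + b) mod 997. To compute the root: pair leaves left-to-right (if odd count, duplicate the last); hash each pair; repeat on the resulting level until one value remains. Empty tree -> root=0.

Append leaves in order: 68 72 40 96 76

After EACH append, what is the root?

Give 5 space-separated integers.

Answer: 68 186 67 123 880

Derivation:
After append 68 (leaves=[68]):
  L0: [68]
  root=68
After append 72 (leaves=[68, 72]):
  L0: [68, 72]
  L1: h(68,72)=(68*31+72)%997=186 -> [186]
  root=186
After append 40 (leaves=[68, 72, 40]):
  L0: [68, 72, 40]
  L1: h(68,72)=(68*31+72)%997=186 h(40,40)=(40*31+40)%997=283 -> [186, 283]
  L2: h(186,283)=(186*31+283)%997=67 -> [67]
  root=67
After append 96 (leaves=[68, 72, 40, 96]):
  L0: [68, 72, 40, 96]
  L1: h(68,72)=(68*31+72)%997=186 h(40,96)=(40*31+96)%997=339 -> [186, 339]
  L2: h(186,339)=(186*31+339)%997=123 -> [123]
  root=123
After append 76 (leaves=[68, 72, 40, 96, 76]):
  L0: [68, 72, 40, 96, 76]
  L1: h(68,72)=(68*31+72)%997=186 h(40,96)=(40*31+96)%997=339 h(76,76)=(76*31+76)%997=438 -> [186, 339, 438]
  L2: h(186,339)=(186*31+339)%997=123 h(438,438)=(438*31+438)%997=58 -> [123, 58]
  L3: h(123,58)=(123*31+58)%997=880 -> [880]
  root=880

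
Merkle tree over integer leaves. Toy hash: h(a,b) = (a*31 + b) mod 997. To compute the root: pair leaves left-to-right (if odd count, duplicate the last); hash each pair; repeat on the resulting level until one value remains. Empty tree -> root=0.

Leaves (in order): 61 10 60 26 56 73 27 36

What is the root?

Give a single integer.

Answer: 123

Derivation:
L0: [61, 10, 60, 26, 56, 73, 27, 36]
L1: h(61,10)=(61*31+10)%997=904 h(60,26)=(60*31+26)%997=889 h(56,73)=(56*31+73)%997=812 h(27,36)=(27*31+36)%997=873 -> [904, 889, 812, 873]
L2: h(904,889)=(904*31+889)%997=0 h(812,873)=(812*31+873)%997=123 -> [0, 123]
L3: h(0,123)=(0*31+123)%997=123 -> [123]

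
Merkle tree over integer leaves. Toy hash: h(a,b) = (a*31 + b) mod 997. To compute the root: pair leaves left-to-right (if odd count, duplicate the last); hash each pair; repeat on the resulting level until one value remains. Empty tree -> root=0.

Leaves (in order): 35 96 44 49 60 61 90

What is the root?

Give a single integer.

L0: [35, 96, 44, 49, 60, 61, 90]
L1: h(35,96)=(35*31+96)%997=184 h(44,49)=(44*31+49)%997=416 h(60,61)=(60*31+61)%997=924 h(90,90)=(90*31+90)%997=886 -> [184, 416, 924, 886]
L2: h(184,416)=(184*31+416)%997=138 h(924,886)=(924*31+886)%997=617 -> [138, 617]
L3: h(138,617)=(138*31+617)%997=907 -> [907]

Answer: 907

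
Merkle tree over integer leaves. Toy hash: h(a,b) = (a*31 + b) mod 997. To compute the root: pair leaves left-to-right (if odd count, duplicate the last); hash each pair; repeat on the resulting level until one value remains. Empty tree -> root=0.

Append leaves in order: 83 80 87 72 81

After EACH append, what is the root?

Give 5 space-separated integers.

After append 83 (leaves=[83]):
  L0: [83]
  root=83
After append 80 (leaves=[83, 80]):
  L0: [83, 80]
  L1: h(83,80)=(83*31+80)%997=659 -> [659]
  root=659
After append 87 (leaves=[83, 80, 87]):
  L0: [83, 80, 87]
  L1: h(83,80)=(83*31+80)%997=659 h(87,87)=(87*31+87)%997=790 -> [659, 790]
  L2: h(659,790)=(659*31+790)%997=282 -> [282]
  root=282
After append 72 (leaves=[83, 80, 87, 72]):
  L0: [83, 80, 87, 72]
  L1: h(83,80)=(83*31+80)%997=659 h(87,72)=(87*31+72)%997=775 -> [659, 775]
  L2: h(659,775)=(659*31+775)%997=267 -> [267]
  root=267
After append 81 (leaves=[83, 80, 87, 72, 81]):
  L0: [83, 80, 87, 72, 81]
  L1: h(83,80)=(83*31+80)%997=659 h(87,72)=(87*31+72)%997=775 h(81,81)=(81*31+81)%997=598 -> [659, 775, 598]
  L2: h(659,775)=(659*31+775)%997=267 h(598,598)=(598*31+598)%997=193 -> [267, 193]
  L3: h(267,193)=(267*31+193)%997=494 -> [494]
  root=494

Answer: 83 659 282 267 494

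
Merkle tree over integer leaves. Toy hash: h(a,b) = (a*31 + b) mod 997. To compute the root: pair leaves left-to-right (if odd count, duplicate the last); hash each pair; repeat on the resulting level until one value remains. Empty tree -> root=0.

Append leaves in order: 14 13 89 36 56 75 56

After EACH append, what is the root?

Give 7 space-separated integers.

After append 14 (leaves=[14]):
  L0: [14]
  root=14
After append 13 (leaves=[14, 13]):
  L0: [14, 13]
  L1: h(14,13)=(14*31+13)%997=447 -> [447]
  root=447
After append 89 (leaves=[14, 13, 89]):
  L0: [14, 13, 89]
  L1: h(14,13)=(14*31+13)%997=447 h(89,89)=(89*31+89)%997=854 -> [447, 854]
  L2: h(447,854)=(447*31+854)%997=753 -> [753]
  root=753
After append 36 (leaves=[14, 13, 89, 36]):
  L0: [14, 13, 89, 36]
  L1: h(14,13)=(14*31+13)%997=447 h(89,36)=(89*31+36)%997=801 -> [447, 801]
  L2: h(447,801)=(447*31+801)%997=700 -> [700]
  root=700
After append 56 (leaves=[14, 13, 89, 36, 56]):
  L0: [14, 13, 89, 36, 56]
  L1: h(14,13)=(14*31+13)%997=447 h(89,36)=(89*31+36)%997=801 h(56,56)=(56*31+56)%997=795 -> [447, 801, 795]
  L2: h(447,801)=(447*31+801)%997=700 h(795,795)=(795*31+795)%997=515 -> [700, 515]
  L3: h(700,515)=(700*31+515)%997=281 -> [281]
  root=281
After append 75 (leaves=[14, 13, 89, 36, 56, 75]):
  L0: [14, 13, 89, 36, 56, 75]
  L1: h(14,13)=(14*31+13)%997=447 h(89,36)=(89*31+36)%997=801 h(56,75)=(56*31+75)%997=814 -> [447, 801, 814]
  L2: h(447,801)=(447*31+801)%997=700 h(814,814)=(814*31+814)%997=126 -> [700, 126]
  L3: h(700,126)=(700*31+126)%997=889 -> [889]
  root=889
After append 56 (leaves=[14, 13, 89, 36, 56, 75, 56]):
  L0: [14, 13, 89, 36, 56, 75, 56]
  L1: h(14,13)=(14*31+13)%997=447 h(89,36)=(89*31+36)%997=801 h(56,75)=(56*31+75)%997=814 h(56,56)=(56*31+56)%997=795 -> [447, 801, 814, 795]
  L2: h(447,801)=(447*31+801)%997=700 h(814,795)=(814*31+795)%997=107 -> [700, 107]
  L3: h(700,107)=(700*31+107)%997=870 -> [870]
  root=870

Answer: 14 447 753 700 281 889 870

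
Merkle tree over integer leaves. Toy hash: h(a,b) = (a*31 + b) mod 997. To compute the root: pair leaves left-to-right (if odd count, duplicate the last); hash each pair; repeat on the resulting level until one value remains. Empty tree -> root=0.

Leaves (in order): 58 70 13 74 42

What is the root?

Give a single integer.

Answer: 517

Derivation:
L0: [58, 70, 13, 74, 42]
L1: h(58,70)=(58*31+70)%997=871 h(13,74)=(13*31+74)%997=477 h(42,42)=(42*31+42)%997=347 -> [871, 477, 347]
L2: h(871,477)=(871*31+477)%997=559 h(347,347)=(347*31+347)%997=137 -> [559, 137]
L3: h(559,137)=(559*31+137)%997=517 -> [517]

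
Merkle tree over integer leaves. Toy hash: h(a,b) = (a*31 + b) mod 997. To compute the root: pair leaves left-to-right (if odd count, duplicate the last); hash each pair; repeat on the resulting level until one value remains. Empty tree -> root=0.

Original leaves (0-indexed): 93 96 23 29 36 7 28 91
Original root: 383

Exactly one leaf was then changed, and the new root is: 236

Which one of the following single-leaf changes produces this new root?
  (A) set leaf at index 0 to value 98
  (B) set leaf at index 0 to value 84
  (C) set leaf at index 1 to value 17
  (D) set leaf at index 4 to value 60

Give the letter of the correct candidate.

Answer: C

Derivation:
Original leaves: [93, 96, 23, 29, 36, 7, 28, 91]
Target new root: 236
Try each candidate change and compute the resulting root:
Candidate A: set leaf[0] = 98 -> leaves = [98, 96, 23, 29, 36, 7, 28, 91]
  L0: [98, 96, 23, 29, 36, 7, 28, 91]
  L1: h(98,96)=(98*31+96)%997=143 h(23,29)=(23*31+29)%997=742 h(36,7)=(36*31+7)%997=126 h(28,91)=(28*31+91)%997=959 -> [143, 742, 126, 959]
  L2: h(143,742)=(143*31+742)%997=190 h(126,959)=(126*31+959)%997=877 -> [190, 877]
  L3: h(190,877)=(190*31+877)%997=785 -> [785]
  root = 785 != target 236
Candidate B: set leaf[0] = 84 -> leaves = [84, 96, 23, 29, 36, 7, 28, 91]
  L0: [84, 96, 23, 29, 36, 7, 28, 91]
  L1: h(84,96)=(84*31+96)%997=706 h(23,29)=(23*31+29)%997=742 h(36,7)=(36*31+7)%997=126 h(28,91)=(28*31+91)%997=959 -> [706, 742, 126, 959]
  L2: h(706,742)=(706*31+742)%997=694 h(126,959)=(126*31+959)%997=877 -> [694, 877]
  L3: h(694,877)=(694*31+877)%997=457 -> [457]
  root = 457 != target 236
Candidate C: set leaf[1] = 17 -> leaves = [93, 17, 23, 29, 36, 7, 28, 91]
  L0: [93, 17, 23, 29, 36, 7, 28, 91]
  L1: h(93,17)=(93*31+17)%997=906 h(23,29)=(23*31+29)%997=742 h(36,7)=(36*31+7)%997=126 h(28,91)=(28*31+91)%997=959 -> [906, 742, 126, 959]
  L2: h(906,742)=(906*31+742)%997=912 h(126,959)=(126*31+959)%997=877 -> [912, 877]
  L3: h(912,877)=(912*31+877)%997=236 -> [236]
  root = 236 == target 236  ** MATCH **
Candidate D: set leaf[4] = 60 -> leaves = [93, 96, 23, 29, 60, 7, 28, 91]
  L0: [93, 96, 23, 29, 60, 7, 28, 91]
  L1: h(93,96)=(93*31+96)%997=985 h(23,29)=(23*31+29)%997=742 h(60,7)=(60*31+7)%997=870 h(28,91)=(28*31+91)%997=959 -> [985, 742, 870, 959]
  L2: h(985,742)=(985*31+742)%997=370 h(870,959)=(870*31+959)%997=13 -> [370, 13]
  L3: h(370,13)=(370*31+13)%997=516 -> [516]
  root = 516 != target 236
Candidate C produces the target root.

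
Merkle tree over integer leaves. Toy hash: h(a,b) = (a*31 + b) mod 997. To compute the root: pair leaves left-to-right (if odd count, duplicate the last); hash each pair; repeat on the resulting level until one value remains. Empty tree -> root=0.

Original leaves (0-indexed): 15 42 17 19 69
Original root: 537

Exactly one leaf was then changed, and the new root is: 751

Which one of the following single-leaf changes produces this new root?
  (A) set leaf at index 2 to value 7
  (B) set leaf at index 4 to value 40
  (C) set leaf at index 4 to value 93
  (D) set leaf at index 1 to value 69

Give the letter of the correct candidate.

Original leaves: [15, 42, 17, 19, 69]
Target new root: 751
Try each candidate change and compute the resulting root:
Candidate A: set leaf[2] = 7 -> leaves = [15, 42, 7, 19, 69]
  L0: [15, 42, 7, 19, 69]
  L1: h(15,42)=(15*31+42)%997=507 h(7,19)=(7*31+19)%997=236 h(69,69)=(69*31+69)%997=214 -> [507, 236, 214]
  L2: h(507,236)=(507*31+236)%997=1 h(214,214)=(214*31+214)%997=866 -> [1, 866]
  L3: h(1,866)=(1*31+866)%997=897 -> [897]
  root = 897 != target 751
Candidate B: set leaf[4] = 40 -> leaves = [15, 42, 17, 19, 40]
  L0: [15, 42, 17, 19, 40]
  L1: h(15,42)=(15*31+42)%997=507 h(17,19)=(17*31+19)%997=546 h(40,40)=(40*31+40)%997=283 -> [507, 546, 283]
  L2: h(507,546)=(507*31+546)%997=311 h(283,283)=(283*31+283)%997=83 -> [311, 83]
  L3: h(311,83)=(311*31+83)%997=751 -> [751]
  root = 751 == target 751  ** MATCH **
Candidate C: set leaf[4] = 93 -> leaves = [15, 42, 17, 19, 93]
  L0: [15, 42, 17, 19, 93]
  L1: h(15,42)=(15*31+42)%997=507 h(17,19)=(17*31+19)%997=546 h(93,93)=(93*31+93)%997=982 -> [507, 546, 982]
  L2: h(507,546)=(507*31+546)%997=311 h(982,982)=(982*31+982)%997=517 -> [311, 517]
  L3: h(311,517)=(311*31+517)%997=188 -> [188]
  root = 188 != target 751
Candidate D: set leaf[1] = 69 -> leaves = [15, 69, 17, 19, 69]
  L0: [15, 69, 17, 19, 69]
  L1: h(15,69)=(15*31+69)%997=534 h(17,19)=(17*31+19)%997=546 h(69,69)=(69*31+69)%997=214 -> [534, 546, 214]
  L2: h(534,546)=(534*31+546)%997=151 h(214,214)=(214*31+214)%997=866 -> [151, 866]
  L3: h(151,866)=(151*31+866)%997=562 -> [562]
  root = 562 != target 751
Candidate B produces the target root.

Answer: B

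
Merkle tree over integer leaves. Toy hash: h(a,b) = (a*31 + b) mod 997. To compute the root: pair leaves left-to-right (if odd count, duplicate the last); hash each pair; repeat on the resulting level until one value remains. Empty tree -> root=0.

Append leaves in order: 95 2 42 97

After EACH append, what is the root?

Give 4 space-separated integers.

After append 95 (leaves=[95]):
  L0: [95]
  root=95
After append 2 (leaves=[95, 2]):
  L0: [95, 2]
  L1: h(95,2)=(95*31+2)%997=953 -> [953]
  root=953
After append 42 (leaves=[95, 2, 42]):
  L0: [95, 2, 42]
  L1: h(95,2)=(95*31+2)%997=953 h(42,42)=(42*31+42)%997=347 -> [953, 347]
  L2: h(953,347)=(953*31+347)%997=977 -> [977]
  root=977
After append 97 (leaves=[95, 2, 42, 97]):
  L0: [95, 2, 42, 97]
  L1: h(95,2)=(95*31+2)%997=953 h(42,97)=(42*31+97)%997=402 -> [953, 402]
  L2: h(953,402)=(953*31+402)%997=35 -> [35]
  root=35

Answer: 95 953 977 35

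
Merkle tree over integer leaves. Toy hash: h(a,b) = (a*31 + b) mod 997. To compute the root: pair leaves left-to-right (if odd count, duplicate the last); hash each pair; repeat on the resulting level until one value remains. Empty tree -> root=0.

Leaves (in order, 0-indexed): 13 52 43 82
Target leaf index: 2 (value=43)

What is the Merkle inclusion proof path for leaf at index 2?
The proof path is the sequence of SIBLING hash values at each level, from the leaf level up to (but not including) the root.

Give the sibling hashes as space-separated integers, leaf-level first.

Answer: 82 455

Derivation:
L0 (leaves): [13, 52, 43, 82], target index=2
L1: h(13,52)=(13*31+52)%997=455 [pair 0] h(43,82)=(43*31+82)%997=418 [pair 1] -> [455, 418]
  Sibling for proof at L0: 82
L2: h(455,418)=(455*31+418)%997=565 [pair 0] -> [565]
  Sibling for proof at L1: 455
Root: 565
Proof path (sibling hashes from leaf to root): [82, 455]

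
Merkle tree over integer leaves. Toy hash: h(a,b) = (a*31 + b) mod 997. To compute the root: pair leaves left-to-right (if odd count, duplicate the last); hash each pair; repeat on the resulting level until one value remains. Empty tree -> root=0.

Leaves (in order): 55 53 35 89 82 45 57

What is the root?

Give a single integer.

Answer: 292

Derivation:
L0: [55, 53, 35, 89, 82, 45, 57]
L1: h(55,53)=(55*31+53)%997=761 h(35,89)=(35*31+89)%997=177 h(82,45)=(82*31+45)%997=593 h(57,57)=(57*31+57)%997=827 -> [761, 177, 593, 827]
L2: h(761,177)=(761*31+177)%997=837 h(593,827)=(593*31+827)%997=267 -> [837, 267]
L3: h(837,267)=(837*31+267)%997=292 -> [292]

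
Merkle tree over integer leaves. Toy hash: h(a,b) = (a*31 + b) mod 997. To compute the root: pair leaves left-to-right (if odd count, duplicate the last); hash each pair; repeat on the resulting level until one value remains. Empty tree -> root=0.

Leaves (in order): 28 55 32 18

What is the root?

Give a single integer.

L0: [28, 55, 32, 18]
L1: h(28,55)=(28*31+55)%997=923 h(32,18)=(32*31+18)%997=13 -> [923, 13]
L2: h(923,13)=(923*31+13)%997=710 -> [710]

Answer: 710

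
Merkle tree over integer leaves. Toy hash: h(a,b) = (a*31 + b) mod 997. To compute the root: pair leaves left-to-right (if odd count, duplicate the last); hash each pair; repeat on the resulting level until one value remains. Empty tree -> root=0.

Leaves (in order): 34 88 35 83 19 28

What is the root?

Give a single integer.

Answer: 882

Derivation:
L0: [34, 88, 35, 83, 19, 28]
L1: h(34,88)=(34*31+88)%997=145 h(35,83)=(35*31+83)%997=171 h(19,28)=(19*31+28)%997=617 -> [145, 171, 617]
L2: h(145,171)=(145*31+171)%997=678 h(617,617)=(617*31+617)%997=801 -> [678, 801]
L3: h(678,801)=(678*31+801)%997=882 -> [882]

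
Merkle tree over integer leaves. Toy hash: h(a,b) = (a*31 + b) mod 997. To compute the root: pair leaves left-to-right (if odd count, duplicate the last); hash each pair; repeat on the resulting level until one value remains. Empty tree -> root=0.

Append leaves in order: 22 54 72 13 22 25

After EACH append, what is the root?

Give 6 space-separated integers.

After append 22 (leaves=[22]):
  L0: [22]
  root=22
After append 54 (leaves=[22, 54]):
  L0: [22, 54]
  L1: h(22,54)=(22*31+54)%997=736 -> [736]
  root=736
After append 72 (leaves=[22, 54, 72]):
  L0: [22, 54, 72]
  L1: h(22,54)=(22*31+54)%997=736 h(72,72)=(72*31+72)%997=310 -> [736, 310]
  L2: h(736,310)=(736*31+310)%997=195 -> [195]
  root=195
After append 13 (leaves=[22, 54, 72, 13]):
  L0: [22, 54, 72, 13]
  L1: h(22,54)=(22*31+54)%997=736 h(72,13)=(72*31+13)%997=251 -> [736, 251]
  L2: h(736,251)=(736*31+251)%997=136 -> [136]
  root=136
After append 22 (leaves=[22, 54, 72, 13, 22]):
  L0: [22, 54, 72, 13, 22]
  L1: h(22,54)=(22*31+54)%997=736 h(72,13)=(72*31+13)%997=251 h(22,22)=(22*31+22)%997=704 -> [736, 251, 704]
  L2: h(736,251)=(736*31+251)%997=136 h(704,704)=(704*31+704)%997=594 -> [136, 594]
  L3: h(136,594)=(136*31+594)%997=822 -> [822]
  root=822
After append 25 (leaves=[22, 54, 72, 13, 22, 25]):
  L0: [22, 54, 72, 13, 22, 25]
  L1: h(22,54)=(22*31+54)%997=736 h(72,13)=(72*31+13)%997=251 h(22,25)=(22*31+25)%997=707 -> [736, 251, 707]
  L2: h(736,251)=(736*31+251)%997=136 h(707,707)=(707*31+707)%997=690 -> [136, 690]
  L3: h(136,690)=(136*31+690)%997=918 -> [918]
  root=918

Answer: 22 736 195 136 822 918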